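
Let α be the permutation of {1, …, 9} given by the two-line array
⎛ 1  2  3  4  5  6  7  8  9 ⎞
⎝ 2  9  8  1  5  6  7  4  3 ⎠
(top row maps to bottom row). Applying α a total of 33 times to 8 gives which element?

2

Tracing 8 → 4 → … returns to 8 after 6 steps, so 8 lies in a 6-cycle (1 2 9 3 8 4).
Since the cycle has length 6, α^33 acts on it the same as α^3 (33 mod 6 = 3).
Stepping 3 places around the cycle: 8 → 4 → 1 → 2.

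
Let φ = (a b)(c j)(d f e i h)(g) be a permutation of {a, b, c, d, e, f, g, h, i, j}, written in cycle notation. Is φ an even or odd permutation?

even

The cycle lengths are 5, 2, 2, 1.
A cycle is odd iff its length is even; φ has 2 even-length cycles, so sgn(φ) = (−1)^2 and φ is even.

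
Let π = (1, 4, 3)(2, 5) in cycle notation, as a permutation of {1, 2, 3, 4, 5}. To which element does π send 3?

In the cycle (1, 4, 3), 3 is followed by 1, so π(3) = 1.

1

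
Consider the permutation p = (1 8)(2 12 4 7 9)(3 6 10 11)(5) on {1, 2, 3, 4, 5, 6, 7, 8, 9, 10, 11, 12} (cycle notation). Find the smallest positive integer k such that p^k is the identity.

20

The disjoint cycles have lengths 5, 4, 2, 1.
Since disjoint cycles commute, ord(p) = lcm(5, 4, 2) = 20.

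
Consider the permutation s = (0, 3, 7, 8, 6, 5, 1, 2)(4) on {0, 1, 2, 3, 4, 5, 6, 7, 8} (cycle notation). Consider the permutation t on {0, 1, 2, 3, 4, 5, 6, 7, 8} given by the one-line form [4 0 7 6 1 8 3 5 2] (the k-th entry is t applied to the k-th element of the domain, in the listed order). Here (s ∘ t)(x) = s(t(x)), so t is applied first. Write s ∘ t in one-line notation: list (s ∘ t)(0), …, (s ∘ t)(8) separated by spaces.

4 3 8 5 2 6 7 1 0

(s ∘ t)(x) = s(t(x)). Computing each image: s(t(0)) = s(4) = 4, s(t(1)) = s(0) = 3, s(t(2)) = s(7) = 8, s(t(3)) = s(6) = 5, s(t(4)) = s(1) = 2, s(t(5)) = s(8) = 6, s(t(6)) = s(3) = 7, s(t(7)) = s(5) = 1, s(t(8)) = s(2) = 0.
Hence s ∘ t = [4 3 8 5 2 6 7 1 0].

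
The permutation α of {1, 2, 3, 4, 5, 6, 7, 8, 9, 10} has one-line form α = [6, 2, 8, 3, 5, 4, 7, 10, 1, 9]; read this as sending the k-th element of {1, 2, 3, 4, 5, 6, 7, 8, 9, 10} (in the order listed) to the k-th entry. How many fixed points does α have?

The fixed points (elements with α(x) = x) are {2, 5, 7}, so there are 3.

3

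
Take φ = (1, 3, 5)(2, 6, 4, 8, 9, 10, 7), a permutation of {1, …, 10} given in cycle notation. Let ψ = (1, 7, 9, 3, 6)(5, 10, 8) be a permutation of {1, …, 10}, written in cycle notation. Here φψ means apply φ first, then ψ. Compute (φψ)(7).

φ(7) = 2, then ψ(2) = 2; composing gives (φψ)(7) = 2.

2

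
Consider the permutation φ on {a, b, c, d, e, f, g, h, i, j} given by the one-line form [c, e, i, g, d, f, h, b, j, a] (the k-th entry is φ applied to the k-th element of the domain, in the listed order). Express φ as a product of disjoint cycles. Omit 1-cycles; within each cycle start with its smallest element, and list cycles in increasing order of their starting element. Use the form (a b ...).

(a c i j)(b e d g h)

From a: a → c → i → j → a, closing the cycle (a c i j).
Repeating from the next unused element and collecting all non-trivial cycles gives (a c i j)(b e d g h).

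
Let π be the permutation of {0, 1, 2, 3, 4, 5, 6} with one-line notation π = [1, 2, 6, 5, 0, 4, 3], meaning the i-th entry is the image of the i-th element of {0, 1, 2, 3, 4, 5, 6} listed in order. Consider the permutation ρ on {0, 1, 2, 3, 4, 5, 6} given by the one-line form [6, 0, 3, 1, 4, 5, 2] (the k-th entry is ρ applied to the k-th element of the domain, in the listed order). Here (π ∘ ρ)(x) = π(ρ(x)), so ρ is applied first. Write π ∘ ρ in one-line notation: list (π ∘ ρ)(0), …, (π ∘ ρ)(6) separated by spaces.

3 1 5 2 0 4 6

(π ∘ ρ)(x) = π(ρ(x)). Computing each image: π(ρ(0)) = π(6) = 3, π(ρ(1)) = π(0) = 1, π(ρ(2)) = π(3) = 5, π(ρ(3)) = π(1) = 2, π(ρ(4)) = π(4) = 0, π(ρ(5)) = π(5) = 4, π(ρ(6)) = π(2) = 6.
Hence π ∘ ρ = [3 1 5 2 0 4 6].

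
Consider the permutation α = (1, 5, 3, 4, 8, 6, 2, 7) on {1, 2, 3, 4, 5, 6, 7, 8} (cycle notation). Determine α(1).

5

1 appears in (1, 5, 3, 4, 8, 6, 2, 7); the next entry (wrapping around) is 5.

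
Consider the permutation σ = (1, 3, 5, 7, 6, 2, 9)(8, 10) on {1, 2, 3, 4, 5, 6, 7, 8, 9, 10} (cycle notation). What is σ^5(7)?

7 lies in the 7-cycle (1, 3, 5, 7, 6, 2, 9).
Advancing 5 steps from 7: 7 → 6 → 2 → 9 → 1 → 3.

3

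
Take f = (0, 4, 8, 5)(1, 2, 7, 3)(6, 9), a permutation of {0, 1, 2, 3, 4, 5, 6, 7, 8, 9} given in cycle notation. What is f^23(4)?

4 lies in the 4-cycle (0, 4, 8, 5).
Powers repeat with period 4 on this cycle, and 23 mod 4 = 3, so f^23(4) = f^3(4).
Advancing 3 steps from 4: 4 → 8 → 5 → 0.

0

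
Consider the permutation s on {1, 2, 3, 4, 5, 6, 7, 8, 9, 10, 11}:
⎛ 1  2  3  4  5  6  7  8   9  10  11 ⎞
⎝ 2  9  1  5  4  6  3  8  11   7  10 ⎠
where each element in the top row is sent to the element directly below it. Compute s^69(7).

Tracing 7 → 3 → … returns to 7 after 7 steps, so 7 lies in a 7-cycle (1, 2, 9, 11, 10, 7, 3).
Since the cycle has length 7, s^69 acts on it the same as s^6 (69 mod 7 = 6).
Advancing 6 steps from 7: 7 → 3 → 1 → 2 → 9 → 11 → 10.

10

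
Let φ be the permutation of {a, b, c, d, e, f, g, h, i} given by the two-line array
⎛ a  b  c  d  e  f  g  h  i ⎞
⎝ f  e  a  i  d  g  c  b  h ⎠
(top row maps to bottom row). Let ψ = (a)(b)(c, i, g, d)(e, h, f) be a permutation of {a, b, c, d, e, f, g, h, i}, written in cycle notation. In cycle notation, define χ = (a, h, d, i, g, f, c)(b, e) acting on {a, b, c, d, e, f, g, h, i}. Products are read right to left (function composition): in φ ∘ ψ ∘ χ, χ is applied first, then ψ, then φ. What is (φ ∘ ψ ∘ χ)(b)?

b

(φ ∘ ψ ∘ χ)(b) = φ(ψ(χ(b))). χ(b) = e, then ψ(e) = h, then φ(h) = b, so the result is b.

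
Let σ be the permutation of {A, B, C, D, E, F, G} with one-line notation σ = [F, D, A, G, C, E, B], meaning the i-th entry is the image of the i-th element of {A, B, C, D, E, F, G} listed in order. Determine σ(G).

G is element number 7 of the domain, and entry number 7 of the one-line form is B, so σ(G) = B.

B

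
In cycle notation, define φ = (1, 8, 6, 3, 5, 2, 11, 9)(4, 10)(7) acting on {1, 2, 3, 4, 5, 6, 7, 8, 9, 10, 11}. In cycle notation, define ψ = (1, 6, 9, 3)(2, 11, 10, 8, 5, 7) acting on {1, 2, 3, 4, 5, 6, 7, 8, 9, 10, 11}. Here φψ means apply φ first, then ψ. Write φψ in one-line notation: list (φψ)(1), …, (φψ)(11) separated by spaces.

Chase each element through φ then ψ: 1 → 8 → 5; 2 → 11 → 10; 3 → 5 → 7; 4 → 10 → 8; 5 → 2 → 11; 6 → 3 → 1; 7 → 7 → 2; 8 → 6 → 9; 9 → 1 → 6; 10 → 4 → 4; 11 → 9 → 3.
So φψ in one-line form is 5 10 7 8 11 1 2 9 6 4 3.

5 10 7 8 11 1 2 9 6 4 3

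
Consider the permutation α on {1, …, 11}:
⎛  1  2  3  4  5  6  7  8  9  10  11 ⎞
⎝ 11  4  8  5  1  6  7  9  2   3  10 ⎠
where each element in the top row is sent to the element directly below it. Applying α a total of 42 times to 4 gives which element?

Tracing 4 → 5 → … returns to 4 after 9 steps, so 4 lies in a 9-cycle (1, 11, 10, 3, 8, 9, 2, 4, 5).
Powers repeat with period 9 on this cycle, and 42 mod 9 = 6, so α^42(4) = α^6(4).
Advancing 6 steps from 4: 4 → 5 → 1 → 11 → 10 → 3 → 8.

8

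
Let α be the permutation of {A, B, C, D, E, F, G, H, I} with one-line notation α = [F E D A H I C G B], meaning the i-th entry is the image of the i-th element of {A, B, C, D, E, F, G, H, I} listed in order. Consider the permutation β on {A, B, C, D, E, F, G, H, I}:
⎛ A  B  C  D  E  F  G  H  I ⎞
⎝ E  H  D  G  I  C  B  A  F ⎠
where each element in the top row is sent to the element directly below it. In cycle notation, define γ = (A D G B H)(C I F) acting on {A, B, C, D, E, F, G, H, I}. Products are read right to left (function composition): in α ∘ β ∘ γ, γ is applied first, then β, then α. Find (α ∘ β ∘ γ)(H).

Apply the permutations in order: γ(H) = A, then β(A) = E, then α(E) = H. So (α ∘ β ∘ γ)(H) = H.

H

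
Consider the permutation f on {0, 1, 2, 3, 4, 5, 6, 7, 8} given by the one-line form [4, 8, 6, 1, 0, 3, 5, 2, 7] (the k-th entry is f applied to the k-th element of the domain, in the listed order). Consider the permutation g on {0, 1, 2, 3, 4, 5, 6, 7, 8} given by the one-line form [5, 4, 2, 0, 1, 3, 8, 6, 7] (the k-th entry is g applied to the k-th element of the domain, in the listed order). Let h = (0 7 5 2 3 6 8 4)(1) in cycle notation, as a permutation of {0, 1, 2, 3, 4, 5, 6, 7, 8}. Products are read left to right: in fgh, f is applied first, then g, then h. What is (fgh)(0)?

1

Chase 0: f(0) = 4; g(4) = 1; h(1) = 1. Hence (fgh)(0) = 1.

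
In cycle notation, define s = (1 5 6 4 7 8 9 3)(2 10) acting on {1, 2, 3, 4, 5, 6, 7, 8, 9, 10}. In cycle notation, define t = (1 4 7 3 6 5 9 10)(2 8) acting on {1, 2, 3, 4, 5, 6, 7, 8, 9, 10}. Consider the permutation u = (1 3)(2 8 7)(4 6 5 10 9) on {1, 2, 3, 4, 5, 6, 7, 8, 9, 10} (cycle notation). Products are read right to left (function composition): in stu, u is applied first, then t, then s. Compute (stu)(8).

Apply the permutations in order: u(8) = 7, then t(7) = 3, then s(3) = 1. So (stu)(8) = 1.

1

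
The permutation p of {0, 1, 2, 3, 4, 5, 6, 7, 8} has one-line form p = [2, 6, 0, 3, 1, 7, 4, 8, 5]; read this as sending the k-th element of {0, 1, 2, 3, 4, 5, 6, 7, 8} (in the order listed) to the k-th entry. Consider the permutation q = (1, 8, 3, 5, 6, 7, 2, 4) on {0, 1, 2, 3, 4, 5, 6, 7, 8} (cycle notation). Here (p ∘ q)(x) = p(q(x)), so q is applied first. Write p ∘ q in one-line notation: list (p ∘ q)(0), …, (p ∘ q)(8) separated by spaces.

(p ∘ q)(x) = p(q(x)). Computing each image: p(q(0)) = p(0) = 2, p(q(1)) = p(8) = 5, p(q(2)) = p(4) = 1, p(q(3)) = p(5) = 7, p(q(4)) = p(1) = 6, p(q(5)) = p(6) = 4, p(q(6)) = p(7) = 8, p(q(7)) = p(2) = 0, p(q(8)) = p(3) = 3.
Hence p ∘ q = [2 5 1 7 6 4 8 0 3].

2 5 1 7 6 4 8 0 3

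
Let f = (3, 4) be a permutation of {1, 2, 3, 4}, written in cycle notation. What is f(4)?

Within (3, 4), 4 ↦ 3.

3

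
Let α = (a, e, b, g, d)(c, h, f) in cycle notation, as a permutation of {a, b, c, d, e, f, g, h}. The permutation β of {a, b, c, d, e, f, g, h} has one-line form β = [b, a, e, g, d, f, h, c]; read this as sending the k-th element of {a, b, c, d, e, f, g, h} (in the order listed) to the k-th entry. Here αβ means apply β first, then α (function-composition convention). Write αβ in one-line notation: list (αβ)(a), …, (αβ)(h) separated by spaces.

g e b d a c f h

For each element, apply β then α: a → b → g; b → a → e; c → e → b; d → g → d; e → d → a; f → f → c; g → h → f; h → c → h.
So αβ in one-line form is g e b d a c f h.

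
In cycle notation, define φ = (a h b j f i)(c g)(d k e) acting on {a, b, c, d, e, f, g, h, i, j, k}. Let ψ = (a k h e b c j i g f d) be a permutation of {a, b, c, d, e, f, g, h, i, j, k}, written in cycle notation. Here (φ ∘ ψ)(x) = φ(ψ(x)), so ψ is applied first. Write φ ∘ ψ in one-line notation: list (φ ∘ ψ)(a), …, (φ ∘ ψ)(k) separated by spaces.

e g f h j k i d c a b

(φ ∘ ψ)(x) = φ(ψ(x)). Computing each image: φ(ψ(a)) = φ(k) = e, φ(ψ(b)) = φ(c) = g, φ(ψ(c)) = φ(j) = f, φ(ψ(d)) = φ(a) = h, φ(ψ(e)) = φ(b) = j, φ(ψ(f)) = φ(d) = k, φ(ψ(g)) = φ(f) = i, φ(ψ(h)) = φ(e) = d, φ(ψ(i)) = φ(g) = c, φ(ψ(j)) = φ(i) = a, φ(ψ(k)) = φ(h) = b.
Hence φ ∘ ψ = [e g f h j k i d c a b].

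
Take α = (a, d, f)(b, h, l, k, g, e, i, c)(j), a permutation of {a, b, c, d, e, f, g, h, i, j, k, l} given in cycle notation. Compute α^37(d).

f

d lies in the 3-cycle (a, d, f).
Powers repeat with period 3 on this cycle, and 37 mod 3 = 1, so α^37(d) = α^1(d).
Stepping 1 place around the cycle: d → f.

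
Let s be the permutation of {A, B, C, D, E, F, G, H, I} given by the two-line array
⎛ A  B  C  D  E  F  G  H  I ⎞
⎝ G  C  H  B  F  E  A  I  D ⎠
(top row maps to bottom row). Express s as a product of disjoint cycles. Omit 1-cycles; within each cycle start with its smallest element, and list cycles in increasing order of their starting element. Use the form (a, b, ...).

(A, G)(B, C, H, I, D)(E, F)

Start at A and follow images: A → G → A, giving the cycle (A, G).
Repeating from the next unused element and collecting all non-trivial cycles gives (A, G)(B, C, H, I, D)(E, F).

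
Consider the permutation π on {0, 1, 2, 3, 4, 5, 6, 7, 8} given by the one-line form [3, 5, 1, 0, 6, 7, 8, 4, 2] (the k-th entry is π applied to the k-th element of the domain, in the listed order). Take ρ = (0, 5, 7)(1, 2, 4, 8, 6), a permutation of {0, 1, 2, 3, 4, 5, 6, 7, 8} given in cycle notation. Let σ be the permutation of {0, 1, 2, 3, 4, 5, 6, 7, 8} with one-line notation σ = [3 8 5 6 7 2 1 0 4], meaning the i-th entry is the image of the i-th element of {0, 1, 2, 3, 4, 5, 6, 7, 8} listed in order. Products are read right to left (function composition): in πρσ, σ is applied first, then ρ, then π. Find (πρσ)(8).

Chase 8: σ(8) = 4; ρ(4) = 8; π(8) = 2. Hence (πρσ)(8) = 2.

2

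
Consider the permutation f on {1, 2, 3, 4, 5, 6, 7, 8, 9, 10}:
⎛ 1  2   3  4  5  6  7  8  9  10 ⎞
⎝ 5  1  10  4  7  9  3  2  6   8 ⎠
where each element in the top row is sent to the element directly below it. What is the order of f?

14

Decomposing into disjoint cycles gives cycle lengths 7, 2, 1.
Since disjoint cycles commute, ord(f) = lcm(7, 2) = 14.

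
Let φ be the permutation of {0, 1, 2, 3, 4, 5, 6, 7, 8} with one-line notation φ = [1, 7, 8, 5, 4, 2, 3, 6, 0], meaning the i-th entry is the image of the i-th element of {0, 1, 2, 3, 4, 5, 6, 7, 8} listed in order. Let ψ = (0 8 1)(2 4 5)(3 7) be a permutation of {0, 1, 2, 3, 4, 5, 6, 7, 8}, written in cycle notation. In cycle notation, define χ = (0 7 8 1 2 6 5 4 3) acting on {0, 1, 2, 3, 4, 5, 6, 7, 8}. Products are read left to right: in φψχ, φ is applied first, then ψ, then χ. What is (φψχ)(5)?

3

(φψχ)(5) = χ(ψ(φ(5))). φ(5) = 2, then ψ(2) = 4, then χ(4) = 3, so the result is 3.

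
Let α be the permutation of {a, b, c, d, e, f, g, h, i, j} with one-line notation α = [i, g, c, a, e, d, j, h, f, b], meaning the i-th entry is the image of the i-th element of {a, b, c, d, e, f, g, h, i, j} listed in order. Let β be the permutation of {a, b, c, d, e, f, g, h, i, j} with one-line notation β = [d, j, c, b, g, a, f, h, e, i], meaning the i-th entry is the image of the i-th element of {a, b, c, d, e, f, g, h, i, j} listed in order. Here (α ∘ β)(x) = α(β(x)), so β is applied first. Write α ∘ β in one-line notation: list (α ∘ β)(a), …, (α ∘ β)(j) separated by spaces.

a b c g j i d h e f

For each element, apply β then α: a → d → a; b → j → b; c → c → c; d → b → g; e → g → j; f → a → i; g → f → d; h → h → h; i → e → e; j → i → f.
Collecting the images, α ∘ β = [a b c g j i d h e f].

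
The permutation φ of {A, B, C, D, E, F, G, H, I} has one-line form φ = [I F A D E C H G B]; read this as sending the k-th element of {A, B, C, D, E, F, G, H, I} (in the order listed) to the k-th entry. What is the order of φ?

Writing φ as disjoint cycles, the cycle lengths are 5, 2, 1, 1.
The order of φ is the least common multiple of its cycle lengths: lcm(5, 2) = 10.

10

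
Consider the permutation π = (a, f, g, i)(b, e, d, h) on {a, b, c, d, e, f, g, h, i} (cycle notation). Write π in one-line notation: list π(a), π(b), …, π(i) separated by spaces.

Reading each image from the cycles: a→f, b→e, c→c, d→h, e→d, f→g, g→i, h→b, i→a.
Listing these in domain order gives f e c h d g i b a.

f e c h d g i b a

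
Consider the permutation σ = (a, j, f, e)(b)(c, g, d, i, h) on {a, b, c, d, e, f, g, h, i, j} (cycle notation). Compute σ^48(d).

c

d lies in the 5-cycle (c, g, d, i, h).
Since the cycle has length 5, σ^48 acts on it the same as σ^3 (48 mod 5 = 3).
Advancing 3 steps from d: d → i → h → c.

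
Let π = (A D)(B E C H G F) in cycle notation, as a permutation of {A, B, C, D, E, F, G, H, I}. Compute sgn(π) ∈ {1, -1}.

1

The cycle lengths are 6, 2, 1.
A cycle of length ℓ contributes ℓ−1 transpositions, so π is a product of 5 + 1 = 6 transpositions — even.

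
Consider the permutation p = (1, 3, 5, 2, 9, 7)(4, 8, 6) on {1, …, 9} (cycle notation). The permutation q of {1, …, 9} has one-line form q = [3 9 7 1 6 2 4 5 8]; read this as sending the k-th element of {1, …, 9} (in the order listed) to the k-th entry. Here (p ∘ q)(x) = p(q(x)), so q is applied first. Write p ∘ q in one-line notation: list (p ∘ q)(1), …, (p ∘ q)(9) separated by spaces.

5 7 1 3 4 9 8 2 6

For each element, apply q then p: 1 → 3 → 5; 2 → 9 → 7; 3 → 7 → 1; 4 → 1 → 3; 5 → 6 → 4; 6 → 2 → 9; 7 → 4 → 8; 8 → 5 → 2; 9 → 8 → 6.
So p ∘ q in one-line form is 5 7 1 3 4 9 8 2 6.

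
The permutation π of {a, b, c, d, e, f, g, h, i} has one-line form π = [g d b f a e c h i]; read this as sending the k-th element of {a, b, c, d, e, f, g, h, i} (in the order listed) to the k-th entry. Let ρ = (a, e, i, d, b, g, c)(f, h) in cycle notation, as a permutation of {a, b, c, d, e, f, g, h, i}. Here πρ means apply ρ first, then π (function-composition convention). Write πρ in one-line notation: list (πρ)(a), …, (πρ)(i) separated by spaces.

(πρ)(x) = π(ρ(x)). Computing each image: π(ρ(a)) = π(e) = a, π(ρ(b)) = π(g) = c, π(ρ(c)) = π(a) = g, π(ρ(d)) = π(b) = d, π(ρ(e)) = π(i) = i, π(ρ(f)) = π(h) = h, π(ρ(g)) = π(c) = b, π(ρ(h)) = π(f) = e, π(ρ(i)) = π(d) = f.
Hence πρ = [a c g d i h b e f].

a c g d i h b e f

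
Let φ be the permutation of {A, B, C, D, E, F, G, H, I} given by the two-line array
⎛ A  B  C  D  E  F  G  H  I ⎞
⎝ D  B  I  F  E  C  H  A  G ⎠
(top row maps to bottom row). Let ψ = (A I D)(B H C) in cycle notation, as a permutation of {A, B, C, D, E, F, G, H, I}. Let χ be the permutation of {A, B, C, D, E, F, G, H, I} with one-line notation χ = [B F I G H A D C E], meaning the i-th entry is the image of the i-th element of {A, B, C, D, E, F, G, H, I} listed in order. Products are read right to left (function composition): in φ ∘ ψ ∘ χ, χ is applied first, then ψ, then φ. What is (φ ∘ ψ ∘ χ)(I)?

(φ ∘ ψ ∘ χ)(I) = φ(ψ(χ(I))). χ(I) = E, then ψ(E) = E, then φ(E) = E, so the result is E.

E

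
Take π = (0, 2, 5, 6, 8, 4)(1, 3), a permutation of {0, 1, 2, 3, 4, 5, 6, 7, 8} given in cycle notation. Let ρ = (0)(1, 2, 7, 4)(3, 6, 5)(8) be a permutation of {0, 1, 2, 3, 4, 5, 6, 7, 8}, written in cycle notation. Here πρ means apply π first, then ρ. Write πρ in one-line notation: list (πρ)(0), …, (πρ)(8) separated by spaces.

For each element, apply π then ρ: 0 → 2 → 7; 1 → 3 → 6; 2 → 5 → 3; 3 → 1 → 2; 4 → 0 → 0; 5 → 6 → 5; 6 → 8 → 8; 7 → 7 → 4; 8 → 4 → 1.
Collecting the images, πρ = [7 6 3 2 0 5 8 4 1].

7 6 3 2 0 5 8 4 1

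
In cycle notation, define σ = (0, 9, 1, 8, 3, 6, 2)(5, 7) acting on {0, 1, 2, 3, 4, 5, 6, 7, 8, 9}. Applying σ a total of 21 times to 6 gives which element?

6 lies in the 7-cycle (0, 9, 1, 8, 3, 6, 2).
On a 7-cycle, σ^7 is the identity, so σ^21 = σ^0 there (21 ≡ 0 mod 7).
So σ^21(6) = 6.

6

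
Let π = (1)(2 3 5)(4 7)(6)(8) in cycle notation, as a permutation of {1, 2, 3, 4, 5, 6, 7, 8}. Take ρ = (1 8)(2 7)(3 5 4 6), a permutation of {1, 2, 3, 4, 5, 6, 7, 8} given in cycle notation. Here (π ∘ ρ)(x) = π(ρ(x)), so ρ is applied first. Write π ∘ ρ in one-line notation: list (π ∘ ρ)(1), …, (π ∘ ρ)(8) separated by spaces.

Chase each element through ρ then π: 1 → 8 → 8; 2 → 7 → 4; 3 → 5 → 2; 4 → 6 → 6; 5 → 4 → 7; 6 → 3 → 5; 7 → 2 → 3; 8 → 1 → 1.
So π ∘ ρ in one-line form is 8 4 2 6 7 5 3 1.

8 4 2 6 7 5 3 1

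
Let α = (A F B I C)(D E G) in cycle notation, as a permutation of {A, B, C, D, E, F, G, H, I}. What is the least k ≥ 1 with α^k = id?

15

The cycle type of α is (5, 3, 1).
Since disjoint cycles commute, ord(α) = lcm(5, 3) = 15.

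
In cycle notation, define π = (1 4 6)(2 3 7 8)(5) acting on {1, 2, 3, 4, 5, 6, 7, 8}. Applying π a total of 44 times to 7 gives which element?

7

7 lies in the 4-cycle (2 3 7 8).
Since the cycle has length 4, π^44 acts on it the same as π^0 (44 mod 4 = 0).
So π^44(7) = 7.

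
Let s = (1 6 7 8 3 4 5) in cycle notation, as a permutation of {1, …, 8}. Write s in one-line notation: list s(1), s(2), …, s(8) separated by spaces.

Each element maps to the next entry in its cycle (wrapping to the front): 1→6, 2→2, 3→4, 4→5, 5→1, 6→7, 7→8, 8→3.
Listing these in domain order gives 6 2 4 5 1 7 8 3.

6 2 4 5 1 7 8 3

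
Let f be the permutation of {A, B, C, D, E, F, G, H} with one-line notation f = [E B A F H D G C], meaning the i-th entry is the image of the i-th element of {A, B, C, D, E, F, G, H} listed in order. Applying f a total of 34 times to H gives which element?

A

Tracing H → C → … returns to H after 4 steps, so H lies in a 4-cycle (A E H C).
On a 4-cycle, f^4 is the identity, so f^34 = f^2 there (34 ≡ 2 mod 4).
Stepping 2 places around the cycle: H → C → A.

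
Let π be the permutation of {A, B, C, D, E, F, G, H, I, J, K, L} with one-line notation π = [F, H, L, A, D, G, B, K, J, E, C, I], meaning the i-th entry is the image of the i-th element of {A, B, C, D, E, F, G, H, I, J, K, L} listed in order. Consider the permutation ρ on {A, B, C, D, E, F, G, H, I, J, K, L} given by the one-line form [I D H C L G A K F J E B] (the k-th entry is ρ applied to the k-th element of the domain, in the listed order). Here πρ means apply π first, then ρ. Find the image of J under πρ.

L

(πρ)(J) = ρ(π(J)). π(J) = E, then ρ(E) = L. So (πρ)(J) = L.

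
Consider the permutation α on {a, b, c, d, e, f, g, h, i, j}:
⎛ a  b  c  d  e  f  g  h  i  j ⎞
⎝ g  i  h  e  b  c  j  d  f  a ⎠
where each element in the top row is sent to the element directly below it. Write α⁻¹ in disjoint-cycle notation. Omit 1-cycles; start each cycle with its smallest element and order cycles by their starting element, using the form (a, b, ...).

First write α in disjoint cycles: (a, g, j)(b, i, f, c, h, d, e).
Reversing each cycle (and rotating so the smallest element leads) gives α⁻¹ = (a, j, g)(b, e, d, h, c, f, i).

(a, j, g)(b, e, d, h, c, f, i)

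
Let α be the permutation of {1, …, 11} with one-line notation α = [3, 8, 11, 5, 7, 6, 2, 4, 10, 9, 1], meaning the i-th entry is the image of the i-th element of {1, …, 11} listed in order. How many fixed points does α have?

The fixed points (elements with α(x) = x) are {6}, so there is 1.

1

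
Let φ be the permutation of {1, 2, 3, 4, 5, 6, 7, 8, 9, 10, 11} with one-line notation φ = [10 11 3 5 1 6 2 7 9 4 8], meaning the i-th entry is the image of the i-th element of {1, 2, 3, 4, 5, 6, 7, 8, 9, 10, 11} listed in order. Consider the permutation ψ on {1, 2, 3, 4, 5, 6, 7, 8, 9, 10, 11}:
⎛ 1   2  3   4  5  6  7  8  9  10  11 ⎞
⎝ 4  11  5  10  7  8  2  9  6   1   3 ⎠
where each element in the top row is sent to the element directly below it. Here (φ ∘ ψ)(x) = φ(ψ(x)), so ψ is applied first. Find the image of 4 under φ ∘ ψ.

4

(φ ∘ ψ)(4) = φ(ψ(4)). ψ(4) = 10, then φ(10) = 4. So (φ ∘ ψ)(4) = 4.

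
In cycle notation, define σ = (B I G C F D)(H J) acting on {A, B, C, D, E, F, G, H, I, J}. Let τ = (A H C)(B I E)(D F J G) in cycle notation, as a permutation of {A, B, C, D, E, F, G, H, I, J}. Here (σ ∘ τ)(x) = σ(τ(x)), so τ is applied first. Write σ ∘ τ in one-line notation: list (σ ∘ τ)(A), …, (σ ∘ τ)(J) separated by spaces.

J G A D I H B F E C

(σ ∘ τ)(x) = σ(τ(x)). Computing each image: σ(τ(A)) = σ(H) = J, σ(τ(B)) = σ(I) = G, σ(τ(C)) = σ(A) = A, σ(τ(D)) = σ(F) = D, σ(τ(E)) = σ(B) = I, σ(τ(F)) = σ(J) = H, σ(τ(G)) = σ(D) = B, σ(τ(H)) = σ(C) = F, σ(τ(I)) = σ(E) = E, σ(τ(J)) = σ(G) = C.
Hence σ ∘ τ = [J G A D I H B F E C].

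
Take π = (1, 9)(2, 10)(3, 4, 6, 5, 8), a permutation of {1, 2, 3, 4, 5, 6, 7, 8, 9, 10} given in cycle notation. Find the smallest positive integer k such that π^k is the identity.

The cycle type of π is (5, 2, 2, 1).
The order is lcm(5, 2, 2) = 10.

10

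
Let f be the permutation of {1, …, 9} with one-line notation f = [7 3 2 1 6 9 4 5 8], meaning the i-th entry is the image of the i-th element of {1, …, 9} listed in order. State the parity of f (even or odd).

In disjoint-cycle form the cycle lengths are 4, 3, 2.
A cycle of length ℓ contributes ℓ−1 transpositions, so f is a product of 3 + 2 + 1 = 6 transpositions — even.

even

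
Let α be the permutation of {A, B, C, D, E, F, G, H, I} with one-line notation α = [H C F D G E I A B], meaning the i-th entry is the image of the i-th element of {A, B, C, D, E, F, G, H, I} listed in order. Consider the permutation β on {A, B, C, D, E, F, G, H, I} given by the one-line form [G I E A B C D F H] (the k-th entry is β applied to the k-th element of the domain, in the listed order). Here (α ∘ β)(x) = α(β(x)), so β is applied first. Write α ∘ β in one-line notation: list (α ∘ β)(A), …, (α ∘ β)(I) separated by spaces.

(α ∘ β)(x) = α(β(x)). Computing each image: α(β(A)) = α(G) = I, α(β(B)) = α(I) = B, α(β(C)) = α(E) = G, α(β(D)) = α(A) = H, α(β(E)) = α(B) = C, α(β(F)) = α(C) = F, α(β(G)) = α(D) = D, α(β(H)) = α(F) = E, α(β(I)) = α(H) = A.
Hence α ∘ β = [I B G H C F D E A].

I B G H C F D E A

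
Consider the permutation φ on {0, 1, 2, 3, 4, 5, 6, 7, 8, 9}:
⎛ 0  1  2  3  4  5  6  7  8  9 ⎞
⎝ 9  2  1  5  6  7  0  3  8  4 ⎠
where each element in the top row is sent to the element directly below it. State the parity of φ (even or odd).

even

In disjoint-cycle form the cycle lengths are 4, 3, 2, 1.
A cycle of length ℓ contributes ℓ−1 transpositions, so φ is a product of 3 + 2 + 1 = 6 transpositions — even.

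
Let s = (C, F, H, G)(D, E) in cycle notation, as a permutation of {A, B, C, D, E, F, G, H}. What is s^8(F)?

F

F lies in the 4-cycle (C, F, H, G).
Powers repeat with period 4 on this cycle, and 8 mod 4 = 0, so s^8(F) = s^0(F).
So s^8(F) = F.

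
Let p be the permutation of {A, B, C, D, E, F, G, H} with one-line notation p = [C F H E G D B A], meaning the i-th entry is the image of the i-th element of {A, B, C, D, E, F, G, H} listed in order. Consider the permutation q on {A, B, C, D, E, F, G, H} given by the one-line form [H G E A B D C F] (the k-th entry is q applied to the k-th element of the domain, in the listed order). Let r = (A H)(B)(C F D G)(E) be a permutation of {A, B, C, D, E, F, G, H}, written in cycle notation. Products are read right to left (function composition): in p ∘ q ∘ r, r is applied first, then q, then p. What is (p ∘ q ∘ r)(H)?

A

Chase H: r(H) = A; q(A) = H; p(H) = A. Hence (p ∘ q ∘ r)(H) = A.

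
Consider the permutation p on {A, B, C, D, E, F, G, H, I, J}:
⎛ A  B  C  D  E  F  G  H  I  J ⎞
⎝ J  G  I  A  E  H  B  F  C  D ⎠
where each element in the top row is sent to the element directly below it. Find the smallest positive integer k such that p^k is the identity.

6

Writing p as disjoint cycles, the cycle lengths are 3, 2, 2, 2, 1.
Since disjoint cycles commute, ord(p) = lcm(3, 2, 2, 2) = 6.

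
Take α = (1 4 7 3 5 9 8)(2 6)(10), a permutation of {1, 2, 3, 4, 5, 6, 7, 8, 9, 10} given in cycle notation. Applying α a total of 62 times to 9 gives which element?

5

9 lies in the 7-cycle (1 4 7 3 5 9 8).
Since the cycle has length 7, α^62 acts on it the same as α^6 (62 mod 7 = 6).
Stepping 6 places around the cycle: 9 → 8 → 1 → 4 → 7 → 3 → 5.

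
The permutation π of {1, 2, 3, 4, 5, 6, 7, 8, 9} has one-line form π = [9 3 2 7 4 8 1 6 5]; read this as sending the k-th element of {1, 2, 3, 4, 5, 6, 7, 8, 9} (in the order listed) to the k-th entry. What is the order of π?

10

Writing π as disjoint cycles, the cycle lengths are 5, 2, 2.
The order of π is the least common multiple of its cycle lengths: lcm(5, 2, 2) = 10.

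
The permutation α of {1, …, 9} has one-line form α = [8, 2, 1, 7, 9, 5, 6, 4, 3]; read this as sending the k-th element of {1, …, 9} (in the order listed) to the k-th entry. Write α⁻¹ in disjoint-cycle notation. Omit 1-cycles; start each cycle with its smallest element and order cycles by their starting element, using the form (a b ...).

First write α in disjoint cycles: (1 8 4 7 6 5 9 3).
The inverse reverses every cycle; in canonical form, α⁻¹ = (1 3 9 5 6 7 4 8).

(1 3 9 5 6 7 4 8)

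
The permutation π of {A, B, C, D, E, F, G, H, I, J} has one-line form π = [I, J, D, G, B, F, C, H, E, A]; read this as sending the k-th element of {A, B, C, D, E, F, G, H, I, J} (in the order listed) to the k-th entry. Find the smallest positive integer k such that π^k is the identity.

Decomposing into disjoint cycles gives cycle lengths 5, 3, 1, 1.
The order of π is the least common multiple of its cycle lengths: lcm(5, 3) = 15.

15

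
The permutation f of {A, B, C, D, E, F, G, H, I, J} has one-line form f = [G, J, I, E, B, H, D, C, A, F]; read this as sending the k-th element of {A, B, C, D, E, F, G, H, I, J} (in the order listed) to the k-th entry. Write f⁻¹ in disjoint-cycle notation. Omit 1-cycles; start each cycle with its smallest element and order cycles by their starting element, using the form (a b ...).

First write f in disjoint cycles: (A G D E B J F H C I).
Reversing each cycle (and rotating so the smallest element leads) gives f⁻¹ = (A I C H F J B E D G).

(A I C H F J B E D G)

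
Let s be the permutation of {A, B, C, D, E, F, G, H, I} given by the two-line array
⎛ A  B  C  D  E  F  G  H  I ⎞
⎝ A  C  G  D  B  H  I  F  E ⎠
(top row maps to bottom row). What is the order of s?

The disjoint-cycle form of s has cycle lengths 5, 2, 1, 1.
The order of s is the least common multiple of its cycle lengths: lcm(5, 2) = 10.

10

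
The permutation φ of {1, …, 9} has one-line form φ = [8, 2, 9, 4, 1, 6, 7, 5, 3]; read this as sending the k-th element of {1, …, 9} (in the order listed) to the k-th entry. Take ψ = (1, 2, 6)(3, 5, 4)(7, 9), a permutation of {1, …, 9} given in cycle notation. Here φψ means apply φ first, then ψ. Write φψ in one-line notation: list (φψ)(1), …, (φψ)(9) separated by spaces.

(φψ)(x) = ψ(φ(x)). Computing each image: ψ(φ(1)) = ψ(8) = 8, ψ(φ(2)) = ψ(2) = 6, ψ(φ(3)) = ψ(9) = 7, ψ(φ(4)) = ψ(4) = 3, ψ(φ(5)) = ψ(1) = 2, ψ(φ(6)) = ψ(6) = 1, ψ(φ(7)) = ψ(7) = 9, ψ(φ(8)) = ψ(5) = 4, ψ(φ(9)) = ψ(3) = 5.
Hence φψ = [8 6 7 3 2 1 9 4 5].

8 6 7 3 2 1 9 4 5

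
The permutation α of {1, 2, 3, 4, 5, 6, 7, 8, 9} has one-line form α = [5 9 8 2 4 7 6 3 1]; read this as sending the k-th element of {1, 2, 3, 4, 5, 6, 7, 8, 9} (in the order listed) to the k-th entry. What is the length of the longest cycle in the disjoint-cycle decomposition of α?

5

Decomposing into disjoint cycles gives (1, 5, 4, 2, 9)(3, 8)(6, 7); the longest has length 5.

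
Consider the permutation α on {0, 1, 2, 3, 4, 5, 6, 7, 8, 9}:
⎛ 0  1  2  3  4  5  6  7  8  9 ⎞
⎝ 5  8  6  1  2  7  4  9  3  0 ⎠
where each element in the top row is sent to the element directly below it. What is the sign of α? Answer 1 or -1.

-1

In disjoint-cycle form the cycle lengths are 4, 3, 3.
A cycle of length ℓ contributes ℓ−1 transpositions, so α is a product of 3 + 2 + 2 = 7 transpositions — odd.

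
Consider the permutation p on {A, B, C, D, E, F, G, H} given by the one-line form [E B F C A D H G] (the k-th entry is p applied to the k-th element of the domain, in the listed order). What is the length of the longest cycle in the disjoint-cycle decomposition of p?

3

Decomposing into disjoint cycles gives (A E)(C F D)(G H); the longest has length 3.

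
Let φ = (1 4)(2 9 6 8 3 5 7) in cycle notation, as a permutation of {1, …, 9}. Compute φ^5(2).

2 lies in the 7-cycle (2 9 6 8 3 5 7).
Stepping 5 places around the cycle: 2 → 9 → 6 → 8 → 3 → 5.

5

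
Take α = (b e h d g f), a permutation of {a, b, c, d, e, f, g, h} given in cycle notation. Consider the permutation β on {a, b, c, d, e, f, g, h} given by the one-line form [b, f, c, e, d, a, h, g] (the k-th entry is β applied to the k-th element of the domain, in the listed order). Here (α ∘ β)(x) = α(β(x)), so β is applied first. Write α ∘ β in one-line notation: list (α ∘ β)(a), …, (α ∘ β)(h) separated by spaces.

Chase each element through β then α: a → b → e; b → f → b; c → c → c; d → e → h; e → d → g; f → a → a; g → h → d; h → g → f.
Collecting the images, α ∘ β = [e b c h g a d f].

e b c h g a d f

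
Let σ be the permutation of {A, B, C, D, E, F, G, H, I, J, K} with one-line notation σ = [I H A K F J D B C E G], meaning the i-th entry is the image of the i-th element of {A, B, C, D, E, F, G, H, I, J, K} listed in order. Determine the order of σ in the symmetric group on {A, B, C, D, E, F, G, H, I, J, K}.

6

Writing σ as disjoint cycles, the cycle lengths are 3, 3, 3, 2.
The order is lcm(3, 3, 3, 2) = 6.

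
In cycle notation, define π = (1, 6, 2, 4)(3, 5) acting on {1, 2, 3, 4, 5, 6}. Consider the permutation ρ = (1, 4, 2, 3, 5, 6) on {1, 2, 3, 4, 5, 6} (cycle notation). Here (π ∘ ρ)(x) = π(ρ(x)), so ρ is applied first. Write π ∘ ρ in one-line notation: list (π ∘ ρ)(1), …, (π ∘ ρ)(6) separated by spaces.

1 5 3 4 2 6

(π ∘ ρ)(x) = π(ρ(x)). Computing each image: π(ρ(1)) = π(4) = 1, π(ρ(2)) = π(3) = 5, π(ρ(3)) = π(5) = 3, π(ρ(4)) = π(2) = 4, π(ρ(5)) = π(6) = 2, π(ρ(6)) = π(1) = 6.
Hence π ∘ ρ = [1 5 3 4 2 6].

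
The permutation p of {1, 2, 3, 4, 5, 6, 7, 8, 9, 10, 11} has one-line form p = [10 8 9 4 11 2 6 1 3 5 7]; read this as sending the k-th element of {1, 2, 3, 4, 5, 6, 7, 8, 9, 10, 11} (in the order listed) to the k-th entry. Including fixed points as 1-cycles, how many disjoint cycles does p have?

3

The cycle decomposition is (1 10 5 11 7 6 2 8)(3 9)(4), which has 3 cycles (counting 1-cycles).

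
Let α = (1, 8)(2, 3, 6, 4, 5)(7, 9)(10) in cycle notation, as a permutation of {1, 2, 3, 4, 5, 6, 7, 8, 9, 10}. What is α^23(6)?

6 lies in the 5-cycle (2, 3, 6, 4, 5).
On a 5-cycle, α^5 is the identity, so α^23 = α^3 there (23 ≡ 3 mod 5).
Advancing 3 steps from 6: 6 → 4 → 5 → 2.

2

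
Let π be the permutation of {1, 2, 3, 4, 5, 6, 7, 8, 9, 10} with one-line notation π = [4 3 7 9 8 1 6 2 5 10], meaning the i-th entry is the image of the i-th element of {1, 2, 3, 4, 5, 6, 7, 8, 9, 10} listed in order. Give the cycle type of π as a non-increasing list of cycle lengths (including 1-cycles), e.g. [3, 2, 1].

[9, 1]

The disjoint cycles are (1 4 9 5 8 2 3 7 6)(10), with lengths 9, 1 in non-increasing order.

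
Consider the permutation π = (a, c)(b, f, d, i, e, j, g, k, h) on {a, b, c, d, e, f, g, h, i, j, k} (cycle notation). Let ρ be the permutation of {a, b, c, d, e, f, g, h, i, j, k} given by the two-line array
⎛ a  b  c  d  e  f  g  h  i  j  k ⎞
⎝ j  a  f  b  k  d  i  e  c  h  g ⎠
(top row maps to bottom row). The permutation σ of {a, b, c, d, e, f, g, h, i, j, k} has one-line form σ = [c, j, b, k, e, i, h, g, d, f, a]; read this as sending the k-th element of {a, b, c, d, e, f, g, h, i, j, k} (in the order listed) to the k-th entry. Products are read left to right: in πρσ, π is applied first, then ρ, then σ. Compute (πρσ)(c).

f

Apply the permutations in order: π(c) = a, then ρ(a) = j, then σ(j) = f. So (πρσ)(c) = f.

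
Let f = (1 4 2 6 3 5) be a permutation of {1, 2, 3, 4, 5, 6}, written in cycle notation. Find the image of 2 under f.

6

Within (1 4 2 6 3 5), 2 ↦ 6.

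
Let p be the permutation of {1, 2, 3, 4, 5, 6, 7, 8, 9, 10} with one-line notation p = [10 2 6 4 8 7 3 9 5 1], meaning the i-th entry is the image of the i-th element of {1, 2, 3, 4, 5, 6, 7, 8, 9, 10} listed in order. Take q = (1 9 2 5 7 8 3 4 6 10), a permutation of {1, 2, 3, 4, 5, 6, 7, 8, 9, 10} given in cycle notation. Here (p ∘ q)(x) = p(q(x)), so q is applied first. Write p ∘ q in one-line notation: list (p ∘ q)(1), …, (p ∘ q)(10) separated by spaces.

5 8 4 7 3 1 9 6 2 10

For each element, apply q then p: 1 → 9 → 5; 2 → 5 → 8; 3 → 4 → 4; 4 → 6 → 7; 5 → 7 → 3; 6 → 10 → 1; 7 → 8 → 9; 8 → 3 → 6; 9 → 2 → 2; 10 → 1 → 10.
Collecting the images, p ∘ q = [5 8 4 7 3 1 9 6 2 10].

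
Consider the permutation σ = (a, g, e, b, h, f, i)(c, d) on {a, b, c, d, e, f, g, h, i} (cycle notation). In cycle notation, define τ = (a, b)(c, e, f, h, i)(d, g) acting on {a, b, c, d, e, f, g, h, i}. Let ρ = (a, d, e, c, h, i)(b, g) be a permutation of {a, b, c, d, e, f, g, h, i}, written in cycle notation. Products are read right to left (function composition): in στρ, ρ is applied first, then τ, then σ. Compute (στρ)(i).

h

Chase i: ρ(i) = a; τ(a) = b; σ(b) = h. Hence (στρ)(i) = h.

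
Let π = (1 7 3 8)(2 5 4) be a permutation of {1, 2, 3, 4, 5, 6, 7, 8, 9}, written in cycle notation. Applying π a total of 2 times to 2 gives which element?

2 lies in the 3-cycle (2 5 4).
Stepping 2 places around the cycle: 2 → 5 → 4.

4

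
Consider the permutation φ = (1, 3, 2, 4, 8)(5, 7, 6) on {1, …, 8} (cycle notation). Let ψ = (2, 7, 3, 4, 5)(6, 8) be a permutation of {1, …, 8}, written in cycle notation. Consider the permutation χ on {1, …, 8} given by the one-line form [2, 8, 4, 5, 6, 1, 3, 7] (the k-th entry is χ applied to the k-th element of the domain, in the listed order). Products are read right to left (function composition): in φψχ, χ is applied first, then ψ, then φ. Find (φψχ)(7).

8

(φψχ)(7) = φ(ψ(χ(7))). χ(7) = 3, then ψ(3) = 4, then φ(4) = 8, so the result is 8.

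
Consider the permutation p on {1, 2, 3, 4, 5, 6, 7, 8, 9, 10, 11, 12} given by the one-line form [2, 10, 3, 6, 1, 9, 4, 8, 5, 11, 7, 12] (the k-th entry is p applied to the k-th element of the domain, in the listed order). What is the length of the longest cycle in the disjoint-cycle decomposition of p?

9

Decomposing into disjoint cycles gives (1 2 10 11 7 4 6 9 5); the longest has length 9.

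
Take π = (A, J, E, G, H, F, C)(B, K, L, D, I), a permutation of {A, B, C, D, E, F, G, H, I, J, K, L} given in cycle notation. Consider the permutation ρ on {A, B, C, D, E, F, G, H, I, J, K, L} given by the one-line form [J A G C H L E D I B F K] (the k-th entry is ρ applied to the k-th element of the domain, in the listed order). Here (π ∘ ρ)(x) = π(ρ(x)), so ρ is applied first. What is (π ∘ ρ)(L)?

First apply ρ: ρ(L) = K, then π(K) = L. Thus (π ∘ ρ)(L) = L.

L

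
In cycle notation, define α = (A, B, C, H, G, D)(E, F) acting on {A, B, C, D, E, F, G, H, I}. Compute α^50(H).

H lies in the 6-cycle (A, B, C, H, G, D).
On a 6-cycle, α^6 is the identity, so α^50 = α^2 there (50 ≡ 2 mod 6).
Advancing 2 steps from H: H → G → D.

D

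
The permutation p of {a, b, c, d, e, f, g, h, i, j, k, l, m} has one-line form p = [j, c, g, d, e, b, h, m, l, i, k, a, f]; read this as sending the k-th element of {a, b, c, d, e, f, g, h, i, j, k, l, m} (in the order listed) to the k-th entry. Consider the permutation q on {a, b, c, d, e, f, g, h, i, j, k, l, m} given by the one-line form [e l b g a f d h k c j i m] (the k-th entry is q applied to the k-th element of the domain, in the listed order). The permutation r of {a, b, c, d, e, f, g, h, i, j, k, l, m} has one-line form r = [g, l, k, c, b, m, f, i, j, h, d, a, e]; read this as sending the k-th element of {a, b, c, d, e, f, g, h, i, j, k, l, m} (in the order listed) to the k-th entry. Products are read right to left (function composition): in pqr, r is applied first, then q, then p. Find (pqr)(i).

g

(pqr)(i) = p(q(r(i))). r(i) = j, then q(j) = c, then p(c) = g, so the result is g.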